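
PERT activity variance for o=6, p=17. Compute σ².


σ² = ((p - o) / 6)² = (p - o)² / 36
= (17 - 6)² / 36
= 11² / 36
= 121 / 36
= 3.3611


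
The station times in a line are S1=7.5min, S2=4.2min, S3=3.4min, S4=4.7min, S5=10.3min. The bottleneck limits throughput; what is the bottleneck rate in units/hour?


Bottleneck = longest station time
Station times: [7.5, 4.2, 3.4, 4.7, 10.3]
Max = 10.3 min
Rate = 60 / 10.3
= 5.83 units/hour (bottleneck: 10.3min)


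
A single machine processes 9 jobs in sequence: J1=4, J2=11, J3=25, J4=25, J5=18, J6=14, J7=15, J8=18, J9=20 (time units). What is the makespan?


Sequential makespan: sum all processing times
= 4 + 11 + 25 + 25 + 18 + 14 + 15 + 18 + 20
= 150 time units


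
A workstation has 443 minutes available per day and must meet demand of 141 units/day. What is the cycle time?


Cycle time = available time / demand
= 443 / 141
= 3.14 min/unit


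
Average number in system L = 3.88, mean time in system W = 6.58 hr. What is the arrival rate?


Little's law: L = λW → λ = L / W
= 3.88 / 6.58
= 0.59 per hour


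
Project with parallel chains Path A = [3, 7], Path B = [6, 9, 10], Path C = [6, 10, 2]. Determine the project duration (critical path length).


Path A: 3 + 7 = 10
Path B: 6 + 9 + 10 = 25
Path C: 6 + 10 + 2 = 18
Critical path = longest = max(10, 25, 18)
= 25 (Path B)


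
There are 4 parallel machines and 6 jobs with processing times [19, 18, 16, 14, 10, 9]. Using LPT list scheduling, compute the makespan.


Jobs (LPT sorted): [19, 18, 16, 14, 10, 9]
Machines: 4
  J=19 → Machine 1 (load: 0+19=19)
  J=18 → Machine 2 (load: 0+18=18)
  J=16 → Machine 3 (load: 0+16=16)
  J=14 → Machine 4 (load: 0+14=14)
  J=10 → Machine 4 (load: 14+10=24)
  J=9 → Machine 3 (load: 16+9=25)
Machine loads: [19, 18, 25, 24]
Makespan = max = 25 time units


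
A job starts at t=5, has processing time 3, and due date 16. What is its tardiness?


Completion = start + processing = 5 + 3 = 8
Tardiness = max(0, C - d) = max(0, 8 - 16)
= max(0, -8)
= 0


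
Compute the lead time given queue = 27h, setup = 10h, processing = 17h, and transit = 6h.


Lead time = queue + setup + processing + transit
= 27 + 10 + 17 + 6
= 60 hours


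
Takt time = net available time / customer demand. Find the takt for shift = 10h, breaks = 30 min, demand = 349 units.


Available = 10×60 - 30 = 570 min
Takt time = 570 / 349
= 1.63 min/unit


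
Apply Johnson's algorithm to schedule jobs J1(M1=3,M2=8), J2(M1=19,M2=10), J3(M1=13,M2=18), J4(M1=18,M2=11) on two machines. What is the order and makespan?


Johnson's rule:
Group 1 (M1≤M2, sort by M1): ['J1', 'J3']
Group 2 (M1>M2, sort desc M2): ['J4', 'J2']
Sequence: J1 → J3 → J4 → J2
Makespan calculation:
  J1: M1 done=3, M2 done=11
  J3: M1 done=16, M2 done=34
  J4: M1 done=34, M2 done=45
  J2: M1 done=53, M2 done=63
= Sequence: J1 → J3 → J4 → J2, Makespan: 63


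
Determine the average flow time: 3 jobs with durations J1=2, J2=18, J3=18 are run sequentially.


Completion times:
  J1: completes at 2
  J2: completes at 20
  J3: completes at 38
Sum = 60
Average = 60/3
= 20.00


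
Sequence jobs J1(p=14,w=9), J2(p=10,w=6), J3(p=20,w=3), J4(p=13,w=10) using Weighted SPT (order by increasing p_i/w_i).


WSPT (Smith's rule): sort by p/w ascending
  J4: p/w = 13/10 = 1.300
  J1: p/w = 14/9 = 1.556
  J2: p/w = 10/6 = 1.667
  J3: p/w = 20/3 = 6.667
Order: J4 → J1 → J2 → J3


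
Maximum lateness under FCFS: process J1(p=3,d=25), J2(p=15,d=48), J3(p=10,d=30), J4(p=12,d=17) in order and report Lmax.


Lateness per job (L = C - d):
  J1: C=3, d=25, L=-22
  J2: C=18, d=48, L=-30
  J3: C=28, d=30, L=-2
  J4: C=40, d=17, L=23
Lmax = max(-22, -30, -2, 23)
= 23


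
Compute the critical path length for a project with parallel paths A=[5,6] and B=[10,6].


Path A: 5 + 6 = 11
Path B: 10 + 6 = 16
Critical path = longest = max(11, 16)
= 16 (Path B)


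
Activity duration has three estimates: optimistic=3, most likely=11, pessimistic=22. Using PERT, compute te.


te = (o + 4m + p) / 6
= (3 + 4×11 + 22) / 6
= (3 + 44 + 22) / 6
= 69 / 6
= 11.50


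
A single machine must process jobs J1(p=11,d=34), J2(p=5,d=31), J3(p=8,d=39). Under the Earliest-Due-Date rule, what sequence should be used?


EDD: sort by earliest due date
  J2: d=31, p=5
  J1: d=34, p=11
  J3: d=39, p=8
Order: J2 → J1 → J3


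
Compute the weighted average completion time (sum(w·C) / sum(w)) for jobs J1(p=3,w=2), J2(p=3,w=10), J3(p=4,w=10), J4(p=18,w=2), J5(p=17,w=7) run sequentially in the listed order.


Completion times:
  J1: C=3, w×C=2×3=6
  J2: C=6, w×C=10×6=60
  J3: C=10, w×C=10×10=100
  J4: C=28, w×C=2×28=56
  J5: C=45, w×C=7×45=315
Sum w×C = 537
Sum w = 31
Weighted avg = 537/31
= 17.32


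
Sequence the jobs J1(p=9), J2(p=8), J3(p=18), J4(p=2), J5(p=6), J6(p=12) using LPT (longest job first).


LPT: sort by longest processing time first
  J3: p=18
  J6: p=12
  J1: p=9
  J2: p=8
  J5: p=6
  J4: p=2
Order: J3 → J6 → J1 → J2 → J5 → J4


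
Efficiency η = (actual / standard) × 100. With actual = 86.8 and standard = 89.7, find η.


Efficiency = (actual / standard) × 100
= (86.8 / 89.7) × 100
= 96.8%


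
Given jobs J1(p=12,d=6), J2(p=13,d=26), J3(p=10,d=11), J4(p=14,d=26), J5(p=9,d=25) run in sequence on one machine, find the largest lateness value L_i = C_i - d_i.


Lateness per job (L = C - d):
  J1: C=12, d=6, L=6
  J2: C=25, d=26, L=-1
  J3: C=35, d=11, L=24
  J4: C=49, d=26, L=23
  J5: C=58, d=25, L=33
Lmax = max(6, -1, 24, 23, 33)
= 33


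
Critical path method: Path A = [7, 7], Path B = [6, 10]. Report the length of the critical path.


Path A: 7 + 7 = 14
Path B: 6 + 10 = 16
Critical path = longest = max(14, 16)
= 16 (Path B)


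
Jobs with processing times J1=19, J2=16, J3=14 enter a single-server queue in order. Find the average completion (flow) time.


Completion times:
  J1: completes at 19
  J2: completes at 35
  J3: completes at 49
Sum = 103
Average = 103/3
= 34.33


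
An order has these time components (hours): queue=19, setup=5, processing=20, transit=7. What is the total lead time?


Lead time = queue + setup + processing + transit
= 19 + 5 + 20 + 7
= 51 hours


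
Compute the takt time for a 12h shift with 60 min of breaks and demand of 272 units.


Available = 12×60 - 60 = 660 min
Takt time = 660 / 272
= 2.43 min/unit


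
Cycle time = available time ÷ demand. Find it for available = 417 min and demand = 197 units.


Cycle time = available time / demand
= 417 / 197
= 2.12 min/unit


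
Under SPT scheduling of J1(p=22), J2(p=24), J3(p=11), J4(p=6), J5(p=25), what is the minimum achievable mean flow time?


SPT order: J4 → J3 → J1 → J2 → J5
Completion times:
  J4: C=6
  J3: C=17
  J1: C=39
  J2: C=63
  J5: C=88
Sum = 213, n = 5
Mean flow = 213/5
= 42.60


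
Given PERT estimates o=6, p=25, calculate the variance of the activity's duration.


σ² = ((p - o) / 6)² = (p - o)² / 36
= (25 - 6)² / 36
= 19² / 36
= 361 / 36
= 10.0278


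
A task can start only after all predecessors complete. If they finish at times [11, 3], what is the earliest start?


ES = max of all predecessor completion times
Predecessors: [11, 3]
ES = max(11, 3)
= 11


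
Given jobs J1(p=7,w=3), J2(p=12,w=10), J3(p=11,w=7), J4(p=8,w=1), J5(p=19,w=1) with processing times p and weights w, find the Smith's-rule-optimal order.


WSPT (Smith's rule): sort by p/w ascending
  J2: p/w = 12/10 = 1.200
  J3: p/w = 11/7 = 1.571
  J1: p/w = 7/3 = 2.333
  J4: p/w = 8/1 = 8.000
  J5: p/w = 19/1 = 19.000
Order: J2 → J3 → J1 → J4 → J5


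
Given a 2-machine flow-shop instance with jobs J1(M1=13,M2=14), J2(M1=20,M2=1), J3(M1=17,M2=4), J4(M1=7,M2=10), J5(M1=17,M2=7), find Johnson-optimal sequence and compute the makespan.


Johnson's rule:
Group 1 (M1≤M2, sort by M1): ['J4', 'J1']
Group 2 (M1>M2, sort desc M2): ['J5', 'J3', 'J2']
Sequence: J4 → J1 → J5 → J3 → J2
Makespan calculation:
  J4: M1 done=7, M2 done=17
  J1: M1 done=20, M2 done=34
  J5: M1 done=37, M2 done=44
  J3: M1 done=54, M2 done=58
  J2: M1 done=74, M2 done=75
= Sequence: J4 → J1 → J5 → J3 → J2, Makespan: 75


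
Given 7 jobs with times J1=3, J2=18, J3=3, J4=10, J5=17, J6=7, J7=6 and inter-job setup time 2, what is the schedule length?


Makespan = Σ processing + (n-1) × setup
= (3 + 18 + 3 + 10 + 17 + 7 + 6) + (7-1)×2
= 64 + 12
= 76 time units


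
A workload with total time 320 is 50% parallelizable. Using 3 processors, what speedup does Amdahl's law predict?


Amdahl's law: T_p = T × ((1-p) + p/N)
= 320 × ((1-0.5) + 0.5/3)
= 320 × (0.50 + 0.1667)
= 320 × 0.6667
= 213.33
Speedup = 320/213.33
= 1.50×


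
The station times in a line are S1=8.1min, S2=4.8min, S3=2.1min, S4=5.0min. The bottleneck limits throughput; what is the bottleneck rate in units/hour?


Bottleneck = longest station time
Station times: [8.1, 4.8, 2.1, 5.0]
Max = 8.1 min
Rate = 60 / 8.1
= 7.41 units/hour (bottleneck: 8.1min)


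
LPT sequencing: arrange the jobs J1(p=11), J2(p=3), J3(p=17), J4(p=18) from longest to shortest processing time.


LPT: sort by longest processing time first
  J4: p=18
  J3: p=17
  J1: p=11
  J2: p=3
Order: J4 → J3 → J1 → J2


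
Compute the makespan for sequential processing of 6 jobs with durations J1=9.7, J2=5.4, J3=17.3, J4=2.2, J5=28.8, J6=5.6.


Sequential makespan: sum all processing times
= 9.7 + 5.4 + 17.3 + 2.2 + 28.8 + 5.6
= 69.0 time units


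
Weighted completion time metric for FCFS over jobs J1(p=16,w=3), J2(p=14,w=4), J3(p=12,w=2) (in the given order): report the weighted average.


Completion times:
  J1: C=16, w×C=3×16=48
  J2: C=30, w×C=4×30=120
  J3: C=42, w×C=2×42=84
Sum w×C = 252
Sum w = 9
Weighted avg = 252/9
= 28.00


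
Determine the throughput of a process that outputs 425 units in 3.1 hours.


Throughput = units / time
= 425 / 3.1
= 137.1 units/hour


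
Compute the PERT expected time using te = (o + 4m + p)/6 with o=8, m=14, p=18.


te = (o + 4m + p) / 6
= (8 + 4×14 + 18) / 6
= (8 + 56 + 18) / 6
= 82 / 6
= 13.67


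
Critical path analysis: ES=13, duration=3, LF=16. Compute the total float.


EF = ES + duration = 13 + 3 = 16
LS = LF - duration = 16 - 3 = 13
Total Float = LF - EF = 16 - 16
(or LS - ES = 13 - 13)
= 0


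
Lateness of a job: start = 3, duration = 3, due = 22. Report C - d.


Completion = 3 + 3 = 6
Lateness = C - d = 6 - 22
= -16


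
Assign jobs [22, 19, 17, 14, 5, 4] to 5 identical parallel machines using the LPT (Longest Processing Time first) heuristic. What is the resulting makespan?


Jobs (LPT sorted): [22, 19, 17, 14, 5, 4]
Machines: 5
  J=22 → Machine 1 (load: 0+22=22)
  J=19 → Machine 2 (load: 0+19=19)
  J=17 → Machine 3 (load: 0+17=17)
  J=14 → Machine 4 (load: 0+14=14)
  J=5 → Machine 5 (load: 0+5=5)
  J=4 → Machine 5 (load: 5+4=9)
Machine loads: [22, 19, 17, 14, 9]
Makespan = max = 22 time units


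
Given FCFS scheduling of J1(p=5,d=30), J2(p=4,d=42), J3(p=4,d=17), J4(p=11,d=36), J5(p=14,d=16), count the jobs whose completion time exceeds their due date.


Completion vs due date:
  J1: C=5, d=30 → on time
  J2: C=9, d=42 → on time
  J3: C=13, d=17 → on time
  J4: C=24, d=36 → on time
  J5: C=38, d=16 → TARDY
Tardy jobs: J5
Count = 1


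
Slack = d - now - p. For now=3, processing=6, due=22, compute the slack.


Slack = due - current_time - processing
= 22 - 3 - 6
= 13


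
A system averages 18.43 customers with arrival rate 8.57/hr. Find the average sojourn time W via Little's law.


Little's law: L = λW → W = L / λ
= 18.43 / 8.57
= 2.15 hours


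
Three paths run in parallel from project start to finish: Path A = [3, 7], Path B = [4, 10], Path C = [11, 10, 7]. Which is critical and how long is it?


Path A: 3 + 7 = 10
Path B: 4 + 10 = 14
Path C: 11 + 10 + 7 = 28
Critical path = longest = max(10, 14, 28)
= 28 (Path C)


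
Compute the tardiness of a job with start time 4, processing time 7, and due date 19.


Completion = start + processing = 4 + 7 = 11
Tardiness = max(0, C - d) = max(0, 11 - 19)
= max(0, -8)
= 0


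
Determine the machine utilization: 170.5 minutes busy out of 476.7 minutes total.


Utilization = busy / total × 100
= 170.5 / 476.7 × 100
= 35.8%


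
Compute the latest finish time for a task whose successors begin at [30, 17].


LF = min of all successor start times
Successors start at: [30, 17]
LF = min(30, 17)
= 17


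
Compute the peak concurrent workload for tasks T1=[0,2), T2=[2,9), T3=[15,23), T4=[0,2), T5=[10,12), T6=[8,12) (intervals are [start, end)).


Check each time point for overlaps:
  t=0: 2 tasks active (T1, T4)
Max concurrent = 2


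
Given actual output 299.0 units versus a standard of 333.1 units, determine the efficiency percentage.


Efficiency = (actual / standard) × 100
= (299.0 / 333.1) × 100
= 89.8%


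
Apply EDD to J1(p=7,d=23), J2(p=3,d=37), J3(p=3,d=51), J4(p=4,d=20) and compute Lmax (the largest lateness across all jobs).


EDD order: J4 → J1 → J2 → J3
Completion and lateness:
  J4: C=4, d=20, L=4-20=-16
  J1: C=11, d=23, L=11-23=-12
  J2: C=14, d=37, L=14-37=-23
  J3: C=17, d=51, L=17-51=-34
Lmax = max(-16, -12, -23, -34)
= -12


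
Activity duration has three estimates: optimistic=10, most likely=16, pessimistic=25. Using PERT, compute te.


te = (o + 4m + p) / 6
= (10 + 4×16 + 25) / 6
= (10 + 64 + 25) / 6
= 99 / 6
= 16.50


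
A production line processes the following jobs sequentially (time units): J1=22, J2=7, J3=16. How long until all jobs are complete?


Sequential makespan: sum all processing times
= 22 + 7 + 16
= 45 time units


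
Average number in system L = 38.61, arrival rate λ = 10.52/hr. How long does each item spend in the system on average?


Little's law: L = λW → W = L / λ
= 38.61 / 10.52
= 3.67 hours


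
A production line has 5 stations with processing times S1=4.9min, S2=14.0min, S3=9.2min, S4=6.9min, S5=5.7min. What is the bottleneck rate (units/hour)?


Bottleneck = longest station time
Station times: [4.9, 14.0, 9.2, 6.9, 5.7]
Max = 14.0 min
Rate = 60 / 14.0
= 4.29 units/hour (bottleneck: 14.0min)


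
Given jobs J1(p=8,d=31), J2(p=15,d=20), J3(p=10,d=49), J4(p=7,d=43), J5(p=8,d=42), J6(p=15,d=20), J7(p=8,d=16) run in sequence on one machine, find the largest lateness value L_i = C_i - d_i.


Lateness per job (L = C - d):
  J1: C=8, d=31, L=-23
  J2: C=23, d=20, L=3
  J3: C=33, d=49, L=-16
  J4: C=40, d=43, L=-3
  J5: C=48, d=42, L=6
  J6: C=63, d=20, L=43
  J7: C=71, d=16, L=55
Lmax = max(-23, 3, -16, -3, 6, 43, 55)
= 55


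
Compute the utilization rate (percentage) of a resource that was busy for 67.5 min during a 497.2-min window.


Utilization = busy / total × 100
= 67.5 / 497.2 × 100
= 13.6%


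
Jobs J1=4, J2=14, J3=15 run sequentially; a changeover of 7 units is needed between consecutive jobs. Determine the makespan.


Makespan = Σ processing + (n-1) × setup
= (4 + 14 + 15) + (3-1)×7
= 33 + 14
= 47 time units


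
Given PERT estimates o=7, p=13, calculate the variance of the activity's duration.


σ² = ((p - o) / 6)² = (p - o)² / 36
= (13 - 7)² / 36
= 6² / 36
= 36 / 36
= 1.0000


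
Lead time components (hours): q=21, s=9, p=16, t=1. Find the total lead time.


Lead time = queue + setup + processing + transit
= 21 + 9 + 16 + 1
= 47 hours


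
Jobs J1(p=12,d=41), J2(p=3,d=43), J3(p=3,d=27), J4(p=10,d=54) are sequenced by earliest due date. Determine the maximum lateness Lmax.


EDD order: J3 → J1 → J2 → J4
Completion and lateness:
  J3: C=3, d=27, L=3-27=-24
  J1: C=15, d=41, L=15-41=-26
  J2: C=18, d=43, L=18-43=-25
  J4: C=28, d=54, L=28-54=-26
Lmax = max(-24, -26, -25, -26)
= -24


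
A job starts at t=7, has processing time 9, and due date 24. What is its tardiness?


Completion = start + processing = 7 + 9 = 16
Tardiness = max(0, C - d) = max(0, 16 - 24)
= max(0, -8)
= 0


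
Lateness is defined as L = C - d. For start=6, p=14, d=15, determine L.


Completion = 6 + 14 = 20
Lateness = C - d = 20 - 15
= 5


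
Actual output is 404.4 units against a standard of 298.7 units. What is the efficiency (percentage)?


Efficiency = (actual / standard) × 100
= (404.4 / 298.7) × 100
= 135.4%


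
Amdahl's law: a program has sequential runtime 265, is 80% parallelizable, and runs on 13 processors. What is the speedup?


Amdahl's law: T_p = T × ((1-p) + p/N)
= 265 × ((1-0.8) + 0.8/13)
= 265 × (0.20 + 0.0615)
= 265 × 0.2615
= 69.31
Speedup = 265/69.31
= 3.82×


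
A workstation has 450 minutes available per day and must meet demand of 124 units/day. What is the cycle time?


Cycle time = available time / demand
= 450 / 124
= 3.63 min/unit


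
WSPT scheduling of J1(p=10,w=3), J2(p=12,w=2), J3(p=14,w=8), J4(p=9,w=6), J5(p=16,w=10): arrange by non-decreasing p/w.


WSPT (Smith's rule): sort by p/w ascending
  J4: p/w = 9/6 = 1.500
  J5: p/w = 16/10 = 1.600
  J3: p/w = 14/8 = 1.750
  J1: p/w = 10/3 = 3.333
  J2: p/w = 12/2 = 6.000
Order: J4 → J5 → J3 → J1 → J2


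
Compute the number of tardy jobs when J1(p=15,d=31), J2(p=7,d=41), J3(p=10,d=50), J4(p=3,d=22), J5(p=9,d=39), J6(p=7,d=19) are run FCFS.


Completion vs due date:
  J1: C=15, d=31 → on time
  J2: C=22, d=41 → on time
  J3: C=32, d=50 → on time
  J4: C=35, d=22 → TARDY
  J5: C=44, d=39 → TARDY
  J6: C=51, d=19 → TARDY
Tardy jobs: J4, J5, J6
Count = 3


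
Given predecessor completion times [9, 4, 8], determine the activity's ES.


ES = max of all predecessor completion times
Predecessors: [9, 4, 8]
ES = max(9, 4, 8)
= 9


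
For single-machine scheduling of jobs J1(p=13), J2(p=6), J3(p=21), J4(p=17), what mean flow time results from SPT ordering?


SPT order: J2 → J1 → J4 → J3
Completion times:
  J2: C=6
  J1: C=19
  J4: C=36
  J3: C=57
Sum = 118, n = 4
Mean flow = 118/4
= 29.50


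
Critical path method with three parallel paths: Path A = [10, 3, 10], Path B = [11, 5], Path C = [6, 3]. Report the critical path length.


Path A: 10 + 3 + 10 = 23
Path B: 11 + 5 = 16
Path C: 6 + 3 = 9
Critical path = longest = max(23, 16, 9)
= 23 (Path A)


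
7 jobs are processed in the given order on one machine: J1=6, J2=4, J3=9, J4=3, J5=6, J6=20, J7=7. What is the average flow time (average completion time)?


Completion times:
  J1: completes at 6
  J2: completes at 10
  J3: completes at 19
  J4: completes at 22
  J5: completes at 28
  J6: completes at 48
  J7: completes at 55
Sum = 188
Average = 188/7
= 26.86


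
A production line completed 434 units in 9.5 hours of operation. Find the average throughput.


Throughput = units / time
= 434 / 9.5
= 45.7 units/hour


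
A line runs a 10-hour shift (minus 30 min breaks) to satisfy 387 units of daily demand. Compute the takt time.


Available = 10×60 - 30 = 570 min
Takt time = 570 / 387
= 1.47 min/unit


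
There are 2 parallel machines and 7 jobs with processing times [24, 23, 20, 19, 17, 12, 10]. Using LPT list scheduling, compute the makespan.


Jobs (LPT sorted): [24, 23, 20, 19, 17, 12, 10]
Machines: 2
  J=24 → Machine 1 (load: 0+24=24)
  J=23 → Machine 2 (load: 0+23=23)
  J=20 → Machine 2 (load: 23+20=43)
  J=19 → Machine 1 (load: 24+19=43)
  J=17 → Machine 1 (load: 43+17=60)
  J=12 → Machine 2 (load: 43+12=55)
  J=10 → Machine 2 (load: 55+10=65)
Machine loads: [60, 65]
Makespan = max = 65 time units


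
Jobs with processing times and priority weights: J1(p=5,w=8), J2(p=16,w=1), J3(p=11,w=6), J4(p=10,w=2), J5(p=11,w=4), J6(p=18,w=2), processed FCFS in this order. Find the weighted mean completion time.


Completion times:
  J1: C=5, w×C=8×5=40
  J2: C=21, w×C=1×21=21
  J3: C=32, w×C=6×32=192
  J4: C=42, w×C=2×42=84
  J5: C=53, w×C=4×53=212
  J6: C=71, w×C=2×71=142
Sum w×C = 691
Sum w = 23
Weighted avg = 691/23
= 30.04


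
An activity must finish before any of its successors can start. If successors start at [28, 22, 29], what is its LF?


LF = min of all successor start times
Successors start at: [28, 22, 29]
LF = min(28, 22, 29)
= 22


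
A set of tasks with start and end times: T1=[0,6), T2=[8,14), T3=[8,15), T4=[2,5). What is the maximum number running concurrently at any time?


Check each time point for overlaps:
  t=2: 2 tasks active (T1, T4)
Max concurrent = 2


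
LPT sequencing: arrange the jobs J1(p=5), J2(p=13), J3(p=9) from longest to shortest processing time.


LPT: sort by longest processing time first
  J2: p=13
  J3: p=9
  J1: p=5
Order: J2 → J3 → J1


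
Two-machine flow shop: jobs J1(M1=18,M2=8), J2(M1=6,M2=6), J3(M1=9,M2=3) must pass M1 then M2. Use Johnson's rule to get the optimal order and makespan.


Johnson's rule:
Group 1 (M1≤M2, sort by M1): ['J2']
Group 2 (M1>M2, sort desc M2): ['J1', 'J3']
Sequence: J2 → J1 → J3
Makespan calculation:
  J2: M1 done=6, M2 done=12
  J1: M1 done=24, M2 done=32
  J3: M1 done=33, M2 done=36
= Sequence: J2 → J1 → J3, Makespan: 36


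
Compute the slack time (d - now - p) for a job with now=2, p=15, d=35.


Slack = due - current_time - processing
= 35 - 2 - 15
= 18


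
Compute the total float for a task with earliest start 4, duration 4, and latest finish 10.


EF = ES + duration = 4 + 4 = 8
LS = LF - duration = 10 - 4 = 6
Total Float = LF - EF = 10 - 8
(or LS - ES = 6 - 4)
= 2


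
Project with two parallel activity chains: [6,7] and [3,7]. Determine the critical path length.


Path A: 6 + 7 = 13
Path B: 3 + 7 = 10
Critical path = longest = max(13, 10)
= 13 (Path A)


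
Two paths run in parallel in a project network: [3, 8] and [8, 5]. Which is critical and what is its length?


Path A: 3 + 8 = 11
Path B: 8 + 5 = 13
Critical path = longest = max(11, 13)
= 13 (Path B)


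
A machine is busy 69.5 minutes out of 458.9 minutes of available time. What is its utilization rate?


Utilization = busy / total × 100
= 69.5 / 458.9 × 100
= 15.1%


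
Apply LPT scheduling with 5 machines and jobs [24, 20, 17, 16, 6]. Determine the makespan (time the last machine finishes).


Jobs (LPT sorted): [24, 20, 17, 16, 6]
Machines: 5
  J=24 → Machine 1 (load: 0+24=24)
  J=20 → Machine 2 (load: 0+20=20)
  J=17 → Machine 3 (load: 0+17=17)
  J=16 → Machine 4 (load: 0+16=16)
  J=6 → Machine 5 (load: 0+6=6)
Machine loads: [24, 20, 17, 16, 6]
Makespan = max = 24 time units


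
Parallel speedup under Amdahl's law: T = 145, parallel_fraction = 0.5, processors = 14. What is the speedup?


Amdahl's law: T_p = T × ((1-p) + p/N)
= 145 × ((1-0.5) + 0.5/14)
= 145 × (0.50 + 0.0357)
= 145 × 0.5357
= 77.68
Speedup = 145/77.68
= 1.87×


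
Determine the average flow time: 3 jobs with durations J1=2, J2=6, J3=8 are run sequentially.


Completion times:
  J1: completes at 2
  J2: completes at 8
  J3: completes at 16
Sum = 26
Average = 26/3
= 8.67


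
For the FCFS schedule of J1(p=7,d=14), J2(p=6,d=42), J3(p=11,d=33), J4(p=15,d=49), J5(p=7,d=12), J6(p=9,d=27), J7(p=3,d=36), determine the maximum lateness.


Lateness per job (L = C - d):
  J1: C=7, d=14, L=-7
  J2: C=13, d=42, L=-29
  J3: C=24, d=33, L=-9
  J4: C=39, d=49, L=-10
  J5: C=46, d=12, L=34
  J6: C=55, d=27, L=28
  J7: C=58, d=36, L=22
Lmax = max(-7, -29, -9, -10, 34, 28, 22)
= 34


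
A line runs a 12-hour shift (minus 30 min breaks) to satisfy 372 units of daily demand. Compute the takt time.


Available = 12×60 - 30 = 690 min
Takt time = 690 / 372
= 1.85 min/unit


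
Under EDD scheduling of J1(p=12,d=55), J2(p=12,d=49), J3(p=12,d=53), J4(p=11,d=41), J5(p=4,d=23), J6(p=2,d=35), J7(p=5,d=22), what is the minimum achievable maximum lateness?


EDD order: J7 → J5 → J6 → J4 → J2 → J3 → J1
Completion and lateness:
  J7: C=5, d=22, L=5-22=-17
  J5: C=9, d=23, L=9-23=-14
  J6: C=11, d=35, L=11-35=-24
  J4: C=22, d=41, L=22-41=-19
  J2: C=34, d=49, L=34-49=-15
  J3: C=46, d=53, L=46-53=-7
  J1: C=58, d=55, L=58-55=3
Lmax = max(-17, -14, -24, -19, -15, -7, 3)
= 3


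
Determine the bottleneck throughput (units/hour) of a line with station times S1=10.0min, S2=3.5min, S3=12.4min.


Bottleneck = longest station time
Station times: [10.0, 3.5, 12.4]
Max = 12.4 min
Rate = 60 / 12.4
= 4.84 units/hour (bottleneck: 12.4min)


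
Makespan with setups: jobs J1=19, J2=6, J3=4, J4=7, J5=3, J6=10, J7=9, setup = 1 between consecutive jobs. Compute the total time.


Makespan = Σ processing + (n-1) × setup
= (19 + 6 + 4 + 7 + 3 + 10 + 9) + (7-1)×1
= 58 + 6
= 64 time units


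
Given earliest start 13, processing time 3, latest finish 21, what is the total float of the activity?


EF = ES + duration = 13 + 3 = 16
LS = LF - duration = 21 - 3 = 18
Total Float = LF - EF = 21 - 16
(or LS - ES = 18 - 13)
= 5


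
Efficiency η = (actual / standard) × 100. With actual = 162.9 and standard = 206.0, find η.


Efficiency = (actual / standard) × 100
= (162.9 / 206.0) × 100
= 79.1%


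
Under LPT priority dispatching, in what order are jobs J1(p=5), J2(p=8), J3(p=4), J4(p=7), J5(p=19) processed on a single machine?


LPT: sort by longest processing time first
  J5: p=19
  J2: p=8
  J4: p=7
  J1: p=5
  J3: p=4
Order: J5 → J2 → J4 → J1 → J3


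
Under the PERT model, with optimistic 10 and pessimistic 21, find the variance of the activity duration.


σ² = ((p - o) / 6)² = (p - o)² / 36
= (21 - 10)² / 36
= 11² / 36
= 121 / 36
= 3.3611


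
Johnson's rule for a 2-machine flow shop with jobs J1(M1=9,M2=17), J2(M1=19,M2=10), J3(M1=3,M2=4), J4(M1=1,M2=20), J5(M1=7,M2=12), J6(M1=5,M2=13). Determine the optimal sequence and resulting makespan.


Johnson's rule:
Group 1 (M1≤M2, sort by M1): ['J4', 'J3', 'J6', 'J5', 'J1']
Group 2 (M1>M2, sort desc M2): ['J2']
Sequence: J4 → J3 → J6 → J5 → J1 → J2
Makespan calculation:
  J4: M1 done=1, M2 done=21
  J3: M1 done=4, M2 done=25
  J6: M1 done=9, M2 done=38
  J5: M1 done=16, M2 done=50
  J1: M1 done=25, M2 done=67
  J2: M1 done=44, M2 done=77
= Sequence: J4 → J3 → J6 → J5 → J1 → J2, Makespan: 77


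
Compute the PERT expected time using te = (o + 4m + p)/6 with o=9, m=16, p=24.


te = (o + 4m + p) / 6
= (9 + 4×16 + 24) / 6
= (9 + 64 + 24) / 6
= 97 / 6
= 16.17


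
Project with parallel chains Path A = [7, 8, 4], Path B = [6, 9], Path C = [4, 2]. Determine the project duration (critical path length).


Path A: 7 + 8 + 4 = 19
Path B: 6 + 9 = 15
Path C: 4 + 2 = 6
Critical path = longest = max(19, 15, 6)
= 19 (Path A)


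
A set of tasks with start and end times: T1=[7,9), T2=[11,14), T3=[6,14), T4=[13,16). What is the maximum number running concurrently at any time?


Check each time point for overlaps:
  t=13: 3 tasks active (T2, T3, T4)
Max concurrent = 3


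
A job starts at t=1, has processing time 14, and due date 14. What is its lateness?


Completion = 1 + 14 = 15
Lateness = C - d = 15 - 14
= 1


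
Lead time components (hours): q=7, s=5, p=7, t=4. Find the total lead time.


Lead time = queue + setup + processing + transit
= 7 + 5 + 7 + 4
= 23 hours


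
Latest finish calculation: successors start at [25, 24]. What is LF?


LF = min of all successor start times
Successors start at: [25, 24]
LF = min(25, 24)
= 24


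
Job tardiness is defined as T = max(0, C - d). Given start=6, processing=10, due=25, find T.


Completion = start + processing = 6 + 10 = 16
Tardiness = max(0, C - d) = max(0, 16 - 25)
= max(0, -9)
= 0


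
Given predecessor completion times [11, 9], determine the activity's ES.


ES = max of all predecessor completion times
Predecessors: [11, 9]
ES = max(11, 9)
= 11


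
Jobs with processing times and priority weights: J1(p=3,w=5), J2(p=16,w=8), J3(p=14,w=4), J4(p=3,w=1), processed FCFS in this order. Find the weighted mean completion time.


Completion times:
  J1: C=3, w×C=5×3=15
  J2: C=19, w×C=8×19=152
  J3: C=33, w×C=4×33=132
  J4: C=36, w×C=1×36=36
Sum w×C = 335
Sum w = 18
Weighted avg = 335/18
= 18.61


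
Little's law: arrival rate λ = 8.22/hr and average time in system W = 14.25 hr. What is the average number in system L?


Little's law: L = λ × W
= 8.22 × 14.25
= 117.14


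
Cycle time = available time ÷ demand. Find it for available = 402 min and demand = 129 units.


Cycle time = available time / demand
= 402 / 129
= 3.12 min/unit


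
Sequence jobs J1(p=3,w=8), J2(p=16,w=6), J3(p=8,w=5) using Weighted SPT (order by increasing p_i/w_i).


WSPT (Smith's rule): sort by p/w ascending
  J1: p/w = 3/8 = 0.375
  J3: p/w = 8/5 = 1.600
  J2: p/w = 16/6 = 2.667
Order: J1 → J3 → J2


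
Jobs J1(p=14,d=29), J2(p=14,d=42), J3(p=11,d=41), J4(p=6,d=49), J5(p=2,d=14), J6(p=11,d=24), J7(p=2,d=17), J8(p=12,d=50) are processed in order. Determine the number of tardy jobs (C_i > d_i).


Completion vs due date:
  J1: C=14, d=29 → on time
  J2: C=28, d=42 → on time
  J3: C=39, d=41 → on time
  J4: C=45, d=49 → on time
  J5: C=47, d=14 → TARDY
  J6: C=58, d=24 → TARDY
  J7: C=60, d=17 → TARDY
  J8: C=72, d=50 → TARDY
Tardy jobs: J5, J6, J7, J8
Count = 4


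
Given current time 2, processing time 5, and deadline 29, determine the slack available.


Slack = due - current_time - processing
= 29 - 2 - 5
= 22


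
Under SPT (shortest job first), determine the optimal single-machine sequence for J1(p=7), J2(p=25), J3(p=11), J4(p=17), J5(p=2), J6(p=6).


SPT: sort by shortest processing time
  J5: p=2
  J6: p=6
  J1: p=7
  J3: p=11
  J4: p=17
  J2: p=25
Order: J5 → J6 → J1 → J3 → J4 → J2


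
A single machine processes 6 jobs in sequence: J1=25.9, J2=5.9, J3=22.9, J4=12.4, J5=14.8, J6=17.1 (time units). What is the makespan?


Sequential makespan: sum all processing times
= 25.9 + 5.9 + 22.9 + 12.4 + 14.8 + 17.1
= 99.0 time units


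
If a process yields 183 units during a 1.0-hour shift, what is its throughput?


Throughput = units / time
= 183 / 1.0
= 183.0 units/hour


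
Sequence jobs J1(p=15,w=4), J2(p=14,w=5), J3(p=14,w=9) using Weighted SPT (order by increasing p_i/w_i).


WSPT (Smith's rule): sort by p/w ascending
  J3: p/w = 14/9 = 1.556
  J2: p/w = 14/5 = 2.800
  J1: p/w = 15/4 = 3.750
Order: J3 → J2 → J1


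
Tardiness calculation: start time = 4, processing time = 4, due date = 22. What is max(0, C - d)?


Completion = start + processing = 4 + 4 = 8
Tardiness = max(0, C - d) = max(0, 8 - 22)
= max(0, -14)
= 0


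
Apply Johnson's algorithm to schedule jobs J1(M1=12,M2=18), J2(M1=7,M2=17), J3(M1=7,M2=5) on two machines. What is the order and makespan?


Johnson's rule:
Group 1 (M1≤M2, sort by M1): ['J2', 'J1']
Group 2 (M1>M2, sort desc M2): ['J3']
Sequence: J2 → J1 → J3
Makespan calculation:
  J2: M1 done=7, M2 done=24
  J1: M1 done=19, M2 done=42
  J3: M1 done=26, M2 done=47
= Sequence: J2 → J1 → J3, Makespan: 47


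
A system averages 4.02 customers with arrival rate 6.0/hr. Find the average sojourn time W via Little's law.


Little's law: L = λW → W = L / λ
= 4.02 / 6.0
= 0.67 hours


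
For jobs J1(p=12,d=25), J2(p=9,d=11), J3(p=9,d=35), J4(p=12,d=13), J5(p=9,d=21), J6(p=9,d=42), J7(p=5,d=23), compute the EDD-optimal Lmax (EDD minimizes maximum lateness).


EDD order: J2 → J4 → J5 → J7 → J1 → J3 → J6
Completion and lateness:
  J2: C=9, d=11, L=9-11=-2
  J4: C=21, d=13, L=21-13=8
  J5: C=30, d=21, L=30-21=9
  J7: C=35, d=23, L=35-23=12
  J1: C=47, d=25, L=47-25=22
  J3: C=56, d=35, L=56-35=21
  J6: C=65, d=42, L=65-42=23
Lmax = max(-2, 8, 9, 12, 22, 21, 23)
= 23


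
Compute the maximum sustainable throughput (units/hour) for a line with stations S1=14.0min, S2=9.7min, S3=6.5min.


Bottleneck = longest station time
Station times: [14.0, 9.7, 6.5]
Max = 14.0 min
Rate = 60 / 14.0
= 4.29 units/hour (bottleneck: 14.0min)


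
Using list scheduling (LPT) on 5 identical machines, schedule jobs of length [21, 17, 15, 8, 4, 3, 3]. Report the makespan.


Jobs (LPT sorted): [21, 17, 15, 8, 4, 3, 3]
Machines: 5
  J=21 → Machine 1 (load: 0+21=21)
  J=17 → Machine 2 (load: 0+17=17)
  J=15 → Machine 3 (load: 0+15=15)
  J=8 → Machine 4 (load: 0+8=8)
  J=4 → Machine 5 (load: 0+4=4)
  J=3 → Machine 5 (load: 4+3=7)
  J=3 → Machine 5 (load: 7+3=10)
Machine loads: [21, 17, 15, 8, 10]
Makespan = max = 21 time units


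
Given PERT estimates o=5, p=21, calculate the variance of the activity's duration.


σ² = ((p - o) / 6)² = (p - o)² / 36
= (21 - 5)² / 36
= 16² / 36
= 256 / 36
= 7.1111


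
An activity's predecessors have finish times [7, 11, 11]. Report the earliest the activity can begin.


ES = max of all predecessor completion times
Predecessors: [7, 11, 11]
ES = max(7, 11, 11)
= 11


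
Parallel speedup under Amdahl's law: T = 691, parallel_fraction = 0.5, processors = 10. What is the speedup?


Amdahl's law: T_p = T × ((1-p) + p/N)
= 691 × ((1-0.5) + 0.5/10)
= 691 × (0.50 + 0.0500)
= 691 × 0.5500
= 380.05
Speedup = 691/380.05
= 1.82×


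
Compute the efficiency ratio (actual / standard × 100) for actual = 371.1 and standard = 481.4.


Efficiency = (actual / standard) × 100
= (371.1 / 481.4) × 100
= 77.1%


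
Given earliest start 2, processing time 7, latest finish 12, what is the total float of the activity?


EF = ES + duration = 2 + 7 = 9
LS = LF - duration = 12 - 7 = 5
Total Float = LF - EF = 12 - 9
(or LS - ES = 5 - 2)
= 3


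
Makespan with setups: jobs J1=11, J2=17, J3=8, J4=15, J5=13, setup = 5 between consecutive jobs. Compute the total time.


Makespan = Σ processing + (n-1) × setup
= (11 + 17 + 8 + 15 + 13) + (5-1)×5
= 64 + 20
= 84 time units


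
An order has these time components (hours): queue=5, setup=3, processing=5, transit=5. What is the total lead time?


Lead time = queue + setup + processing + transit
= 5 + 3 + 5 + 5
= 18 hours


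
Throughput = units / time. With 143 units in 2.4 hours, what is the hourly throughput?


Throughput = units / time
= 143 / 2.4
= 59.6 units/hour


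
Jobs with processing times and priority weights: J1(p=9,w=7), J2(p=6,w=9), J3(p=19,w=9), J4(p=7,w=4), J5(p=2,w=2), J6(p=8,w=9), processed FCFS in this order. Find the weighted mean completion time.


Completion times:
  J1: C=9, w×C=7×9=63
  J2: C=15, w×C=9×15=135
  J3: C=34, w×C=9×34=306
  J4: C=41, w×C=4×41=164
  J5: C=43, w×C=2×43=86
  J6: C=51, w×C=9×51=459
Sum w×C = 1213
Sum w = 40
Weighted avg = 1213/40
= 30.32


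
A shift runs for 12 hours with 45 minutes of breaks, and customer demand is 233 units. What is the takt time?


Available = 12×60 - 45 = 675 min
Takt time = 675 / 233
= 2.90 min/unit


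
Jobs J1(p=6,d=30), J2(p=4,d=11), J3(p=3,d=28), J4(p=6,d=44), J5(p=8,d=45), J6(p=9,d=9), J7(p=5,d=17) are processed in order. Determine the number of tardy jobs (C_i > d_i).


Completion vs due date:
  J1: C=6, d=30 → on time
  J2: C=10, d=11 → on time
  J3: C=13, d=28 → on time
  J4: C=19, d=44 → on time
  J5: C=27, d=45 → on time
  J6: C=36, d=9 → TARDY
  J7: C=41, d=17 → TARDY
Tardy jobs: J6, J7
Count = 2


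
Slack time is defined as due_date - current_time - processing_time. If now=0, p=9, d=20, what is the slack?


Slack = due - current_time - processing
= 20 - 0 - 9
= 11


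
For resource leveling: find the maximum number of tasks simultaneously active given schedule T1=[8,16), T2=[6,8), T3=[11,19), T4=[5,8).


Check each time point for overlaps:
  t=6: 2 tasks active (T2, T4)
Max concurrent = 2


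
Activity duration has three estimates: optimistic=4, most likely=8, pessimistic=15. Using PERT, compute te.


te = (o + 4m + p) / 6
= (4 + 4×8 + 15) / 6
= (4 + 32 + 15) / 6
= 51 / 6
= 8.50


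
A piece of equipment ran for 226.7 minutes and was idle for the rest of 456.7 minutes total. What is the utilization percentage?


Utilization = busy / total × 100
= 226.7 / 456.7 × 100
= 49.6%


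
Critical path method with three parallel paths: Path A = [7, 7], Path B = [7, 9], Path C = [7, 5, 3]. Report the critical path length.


Path A: 7 + 7 = 14
Path B: 7 + 9 = 16
Path C: 7 + 5 + 3 = 15
Critical path = longest = max(14, 16, 15)
= 16 (Path B)


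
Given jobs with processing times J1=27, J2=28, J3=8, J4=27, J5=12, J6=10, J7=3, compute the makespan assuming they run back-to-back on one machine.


Sequential makespan: sum all processing times
= 27 + 28 + 8 + 27 + 12 + 10 + 3
= 115 time units


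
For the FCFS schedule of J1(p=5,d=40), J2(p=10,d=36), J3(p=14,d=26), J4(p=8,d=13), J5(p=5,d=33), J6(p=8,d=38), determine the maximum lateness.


Lateness per job (L = C - d):
  J1: C=5, d=40, L=-35
  J2: C=15, d=36, L=-21
  J3: C=29, d=26, L=3
  J4: C=37, d=13, L=24
  J5: C=42, d=33, L=9
  J6: C=50, d=38, L=12
Lmax = max(-35, -21, 3, 24, 9, 12)
= 24


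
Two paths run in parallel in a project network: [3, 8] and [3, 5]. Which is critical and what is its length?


Path A: 3 + 8 = 11
Path B: 3 + 5 = 8
Critical path = longest = max(11, 8)
= 11 (Path A)


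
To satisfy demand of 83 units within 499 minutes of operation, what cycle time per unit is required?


Cycle time = available time / demand
= 499 / 83
= 6.01 min/unit


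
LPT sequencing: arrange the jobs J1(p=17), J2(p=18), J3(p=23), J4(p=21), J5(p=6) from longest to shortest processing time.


LPT: sort by longest processing time first
  J3: p=23
  J4: p=21
  J2: p=18
  J1: p=17
  J5: p=6
Order: J3 → J4 → J2 → J1 → J5


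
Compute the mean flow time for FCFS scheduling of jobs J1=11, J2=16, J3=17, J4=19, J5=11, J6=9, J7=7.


Completion times:
  J1: completes at 11
  J2: completes at 27
  J3: completes at 44
  J4: completes at 63
  J5: completes at 74
  J6: completes at 83
  J7: completes at 90
Sum = 392
Average = 392/7
= 56.00


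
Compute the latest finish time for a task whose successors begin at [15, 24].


LF = min of all successor start times
Successors start at: [15, 24]
LF = min(15, 24)
= 15


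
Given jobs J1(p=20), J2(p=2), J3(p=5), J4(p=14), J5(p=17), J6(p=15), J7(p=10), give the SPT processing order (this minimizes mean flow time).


SPT: sort by shortest processing time
  J2: p=2
  J3: p=5
  J7: p=10
  J4: p=14
  J6: p=15
  J5: p=17
  J1: p=20
Order: J2 → J3 → J7 → J4 → J6 → J5 → J1


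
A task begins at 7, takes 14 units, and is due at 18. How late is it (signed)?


Completion = 7 + 14 = 21
Lateness = C - d = 21 - 18
= 3


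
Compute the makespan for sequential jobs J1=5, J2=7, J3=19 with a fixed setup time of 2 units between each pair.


Makespan = Σ processing + (n-1) × setup
= (5 + 7 + 19) + (3-1)×2
= 31 + 4
= 35 time units


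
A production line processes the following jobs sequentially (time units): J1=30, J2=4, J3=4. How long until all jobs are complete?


Sequential makespan: sum all processing times
= 30 + 4 + 4
= 38 time units


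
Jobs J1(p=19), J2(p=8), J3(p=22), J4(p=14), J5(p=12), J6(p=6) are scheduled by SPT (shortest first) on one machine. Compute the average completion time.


SPT order: J6 → J2 → J5 → J4 → J1 → J3
Completion times:
  J6: C=6
  J2: C=14
  J5: C=26
  J4: C=40
  J1: C=59
  J3: C=81
Sum = 226, n = 6
Mean flow = 226/6
= 37.67


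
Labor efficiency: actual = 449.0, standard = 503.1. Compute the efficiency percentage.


Efficiency = (actual / standard) × 100
= (449.0 / 503.1) × 100
= 89.2%


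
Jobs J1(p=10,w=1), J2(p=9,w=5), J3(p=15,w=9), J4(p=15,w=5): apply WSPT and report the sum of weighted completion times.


WSPT order (by p/w): J3 → J2 → J4 → J1
  J3: C=15, w·C=9×15=135
  J2: C=24, w·C=5×24=120
  J4: C=39, w·C=5×39=195
  J1: C=49, w·C=1×49=49
Σ w·C = 499
= 499


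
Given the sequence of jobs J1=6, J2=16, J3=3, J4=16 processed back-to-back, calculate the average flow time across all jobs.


Completion times:
  J1: completes at 6
  J2: completes at 22
  J3: completes at 25
  J4: completes at 41
Sum = 94
Average = 94/4
= 23.50
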